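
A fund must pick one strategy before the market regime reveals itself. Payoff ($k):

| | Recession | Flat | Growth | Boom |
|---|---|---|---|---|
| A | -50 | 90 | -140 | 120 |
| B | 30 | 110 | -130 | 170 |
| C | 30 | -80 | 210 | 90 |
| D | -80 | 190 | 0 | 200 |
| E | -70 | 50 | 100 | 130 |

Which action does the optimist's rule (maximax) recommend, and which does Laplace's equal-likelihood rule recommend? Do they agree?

Row maxima: A=120, B=170, C=210, D=200, E=130
Best best-case = 210 → C.
Row averages: A=5, B=45, C=62.5, D=77.5, E=52.5
Highest average = 77.5 → D.

maximax → C; laplace → D (disagree)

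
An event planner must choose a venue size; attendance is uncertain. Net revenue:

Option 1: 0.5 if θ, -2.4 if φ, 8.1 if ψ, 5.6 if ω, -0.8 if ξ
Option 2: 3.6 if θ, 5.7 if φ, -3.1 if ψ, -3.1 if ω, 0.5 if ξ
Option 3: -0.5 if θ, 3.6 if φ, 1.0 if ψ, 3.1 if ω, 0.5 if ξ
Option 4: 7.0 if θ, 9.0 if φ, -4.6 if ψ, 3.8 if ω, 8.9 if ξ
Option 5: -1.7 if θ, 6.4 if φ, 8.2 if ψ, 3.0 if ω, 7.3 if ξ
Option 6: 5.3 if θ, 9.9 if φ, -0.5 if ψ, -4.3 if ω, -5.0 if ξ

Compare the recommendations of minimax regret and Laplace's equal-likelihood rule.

minimax regret → Option 3; laplace → Option 4 (disagree)

Column bests: θ=7.0, φ=9.9, ψ=8.2, ω=5.6, ξ=8.9.
Option 1 regrets: 6.5, 12.3, 0.1, 0.0, 9.7 → max 12.3
Option 2 regrets: 3.4, 4.2, 11.3, 8.7, 8.4 → max 11.3
Option 3 regrets: 7.5, 6.3, 7.2, 2.5, 8.4 → max 8.4
Option 4 regrets: 0.0, 0.9, 12.8, 1.8, 0.0 → max 12.8
Option 5 regrets: 8.7, 3.5, 0.0, 2.6, 1.6 → max 8.7
Option 6 regrets: 1.7, 0.0, 8.7, 9.9, 13.9 → max 13.9
Smallest max regret = 8.4 → Option 3.
Row averages: Option 1=2.2, Option 2=0.72, Option 3=1.54, Option 4=4.82, Option 5=4.64, Option 6=1.08
Highest average = 4.82 → Option 4.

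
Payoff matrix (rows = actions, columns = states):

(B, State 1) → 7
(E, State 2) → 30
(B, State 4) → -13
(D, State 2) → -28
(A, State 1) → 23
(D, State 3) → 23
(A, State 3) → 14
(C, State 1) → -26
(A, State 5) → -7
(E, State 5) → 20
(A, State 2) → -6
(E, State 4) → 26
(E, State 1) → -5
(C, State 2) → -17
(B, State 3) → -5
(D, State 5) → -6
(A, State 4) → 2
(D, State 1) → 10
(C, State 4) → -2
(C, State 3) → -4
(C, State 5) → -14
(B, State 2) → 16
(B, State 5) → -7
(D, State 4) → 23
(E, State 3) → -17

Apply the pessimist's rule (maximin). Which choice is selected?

Row minima: A=-7, B=-13, C=-26, D=-28, E=-17
Best worst-case = -7 → A.

A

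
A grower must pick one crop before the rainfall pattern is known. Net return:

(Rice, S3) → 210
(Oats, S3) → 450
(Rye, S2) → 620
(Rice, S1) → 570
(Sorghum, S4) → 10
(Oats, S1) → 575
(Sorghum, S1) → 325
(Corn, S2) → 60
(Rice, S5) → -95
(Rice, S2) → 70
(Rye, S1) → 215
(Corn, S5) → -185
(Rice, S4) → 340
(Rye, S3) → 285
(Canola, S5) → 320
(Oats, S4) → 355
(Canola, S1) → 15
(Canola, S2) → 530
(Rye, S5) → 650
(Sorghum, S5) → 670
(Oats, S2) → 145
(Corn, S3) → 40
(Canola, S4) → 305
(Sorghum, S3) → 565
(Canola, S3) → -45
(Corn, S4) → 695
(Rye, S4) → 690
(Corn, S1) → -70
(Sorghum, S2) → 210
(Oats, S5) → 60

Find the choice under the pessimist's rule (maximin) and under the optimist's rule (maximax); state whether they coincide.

Row minima: Canola=-45, Corn=-185, Rye=215, Rice=-95, Oats=60, Sorghum=10
Best worst-case = 215 → Rye.
Row maxima: Canola=530, Corn=695, Rye=690, Rice=570, Oats=575, Sorghum=670
Best best-case = 695 → Corn.

maximin → Rye; maximax → Corn (disagree)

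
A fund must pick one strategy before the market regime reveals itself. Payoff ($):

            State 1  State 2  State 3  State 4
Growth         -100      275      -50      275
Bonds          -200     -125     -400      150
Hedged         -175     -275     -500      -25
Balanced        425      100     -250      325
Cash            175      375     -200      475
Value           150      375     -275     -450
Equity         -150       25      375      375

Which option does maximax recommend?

Row maxima: Growth=275, Bonds=150, Hedged=-25, Balanced=425, Cash=475, Value=375, Equity=375
Best best-case = 475 → Cash.

Cash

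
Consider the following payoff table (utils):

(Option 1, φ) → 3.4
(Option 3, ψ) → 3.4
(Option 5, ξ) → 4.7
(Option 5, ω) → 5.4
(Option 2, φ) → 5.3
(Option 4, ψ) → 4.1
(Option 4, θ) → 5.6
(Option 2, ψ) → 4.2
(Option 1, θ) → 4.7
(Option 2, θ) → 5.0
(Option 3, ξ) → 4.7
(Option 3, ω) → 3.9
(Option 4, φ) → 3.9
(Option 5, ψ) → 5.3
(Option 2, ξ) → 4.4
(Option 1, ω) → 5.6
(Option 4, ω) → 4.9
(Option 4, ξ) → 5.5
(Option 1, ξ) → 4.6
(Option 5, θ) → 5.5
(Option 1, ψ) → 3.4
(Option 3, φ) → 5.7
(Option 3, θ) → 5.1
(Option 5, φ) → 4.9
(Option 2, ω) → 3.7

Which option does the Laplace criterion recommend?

Option 5

Row averages: Option 1=4.34, Option 2=4.52, Option 3=4.56, Option 4=4.8, Option 5=5.16
Highest average = 5.16 → Option 5.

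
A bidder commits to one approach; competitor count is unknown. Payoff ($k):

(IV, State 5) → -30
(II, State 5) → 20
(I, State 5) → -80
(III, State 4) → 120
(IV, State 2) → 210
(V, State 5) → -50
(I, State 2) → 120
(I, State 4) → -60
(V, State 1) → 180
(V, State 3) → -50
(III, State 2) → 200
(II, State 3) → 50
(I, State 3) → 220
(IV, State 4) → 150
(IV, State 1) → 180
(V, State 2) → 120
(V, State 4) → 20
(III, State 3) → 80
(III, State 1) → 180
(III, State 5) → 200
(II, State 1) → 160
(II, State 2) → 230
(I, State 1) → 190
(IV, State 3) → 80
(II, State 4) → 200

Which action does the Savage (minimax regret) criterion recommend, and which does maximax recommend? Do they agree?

minimax regret → III; maximax → II (disagree)

Column bests: State 1=190, State 2=230, State 3=220, State 4=200, State 5=200.
I regrets: 0, 110, 0, 260, 280 → max 280
II regrets: 30, 0, 170, 0, 180 → max 180
III regrets: 10, 30, 140, 80, 0 → max 140
IV regrets: 10, 20, 140, 50, 230 → max 230
V regrets: 10, 110, 270, 180, 250 → max 270
Smallest max regret = 140 → III.
Row maxima: I=220, II=230, III=200, IV=210, V=180
Best best-case = 230 → II.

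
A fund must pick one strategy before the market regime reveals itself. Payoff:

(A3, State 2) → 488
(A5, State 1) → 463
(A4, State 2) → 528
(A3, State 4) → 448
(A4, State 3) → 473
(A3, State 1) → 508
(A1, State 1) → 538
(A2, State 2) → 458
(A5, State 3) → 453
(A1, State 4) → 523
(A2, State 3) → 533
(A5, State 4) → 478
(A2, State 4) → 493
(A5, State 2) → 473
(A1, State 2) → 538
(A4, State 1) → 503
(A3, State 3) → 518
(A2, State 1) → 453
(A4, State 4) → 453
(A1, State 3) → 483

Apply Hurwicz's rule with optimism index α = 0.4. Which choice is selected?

A1

A1: 0.4·538 + 0.6·483 = 505
A2: 0.4·533 + 0.6·453 = 485
A3: 0.4·518 + 0.6·448 = 476
A4: 0.4·528 + 0.6·453 = 483
A5: 0.4·478 + 0.6·453 = 463
Highest Hurwicz score = 505 → A1.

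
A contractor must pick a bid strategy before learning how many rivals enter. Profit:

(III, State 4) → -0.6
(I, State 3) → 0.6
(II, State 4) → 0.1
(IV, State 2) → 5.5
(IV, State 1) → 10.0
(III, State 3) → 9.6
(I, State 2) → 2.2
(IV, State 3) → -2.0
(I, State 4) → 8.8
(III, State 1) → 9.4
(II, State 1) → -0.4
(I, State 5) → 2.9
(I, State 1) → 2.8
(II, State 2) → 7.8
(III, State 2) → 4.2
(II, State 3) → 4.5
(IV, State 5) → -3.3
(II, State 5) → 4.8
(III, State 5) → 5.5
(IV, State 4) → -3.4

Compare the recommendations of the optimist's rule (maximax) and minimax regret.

maximax → IV; minimax regret → I (disagree)

Row maxima: I=8.8, II=7.8, III=9.6, IV=10.0
Best best-case = 10.0 → IV.
Column bests: State 1=10.0, State 2=7.8, State 3=9.6, State 4=8.8, State 5=5.5.
I regrets: 7.2, 5.6, 9.0, 0.0, 2.6 → max 9.0
II regrets: 10.4, 0.0, 5.1, 8.7, 0.7 → max 10.4
III regrets: 0.6, 3.6, 0.0, 9.4, 0.0 → max 9.4
IV regrets: 0.0, 2.3, 11.6, 12.2, 8.8 → max 12.2
Smallest max regret = 9.0 → I.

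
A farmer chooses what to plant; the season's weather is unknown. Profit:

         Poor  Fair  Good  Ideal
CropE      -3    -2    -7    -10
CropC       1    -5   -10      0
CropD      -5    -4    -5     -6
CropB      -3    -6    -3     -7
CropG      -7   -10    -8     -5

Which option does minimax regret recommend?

CropD

Column bests: Poor=1, Fair=-2, Good=-3, Ideal=0.
CropE regrets: 4, 0, 4, 10 → max 10
CropC regrets: 0, 3, 7, 0 → max 7
CropD regrets: 6, 2, 2, 6 → max 6
CropB regrets: 4, 4, 0, 7 → max 7
CropG regrets: 8, 8, 5, 5 → max 8
Smallest max regret = 6 → CropD.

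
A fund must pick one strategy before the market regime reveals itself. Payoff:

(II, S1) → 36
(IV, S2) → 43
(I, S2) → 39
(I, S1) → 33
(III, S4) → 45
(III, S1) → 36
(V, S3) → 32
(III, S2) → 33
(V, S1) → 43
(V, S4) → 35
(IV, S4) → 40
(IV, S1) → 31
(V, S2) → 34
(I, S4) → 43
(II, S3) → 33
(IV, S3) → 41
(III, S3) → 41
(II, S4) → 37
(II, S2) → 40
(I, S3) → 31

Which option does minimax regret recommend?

Column bests: S1=43, S2=43, S3=41, S4=45.
I regrets: 10, 4, 10, 2 → max 10
II regrets: 7, 3, 8, 8 → max 8
III regrets: 7, 10, 0, 0 → max 10
IV regrets: 12, 0, 0, 5 → max 12
V regrets: 0, 9, 9, 10 → max 10
Smallest max regret = 8 → II.

II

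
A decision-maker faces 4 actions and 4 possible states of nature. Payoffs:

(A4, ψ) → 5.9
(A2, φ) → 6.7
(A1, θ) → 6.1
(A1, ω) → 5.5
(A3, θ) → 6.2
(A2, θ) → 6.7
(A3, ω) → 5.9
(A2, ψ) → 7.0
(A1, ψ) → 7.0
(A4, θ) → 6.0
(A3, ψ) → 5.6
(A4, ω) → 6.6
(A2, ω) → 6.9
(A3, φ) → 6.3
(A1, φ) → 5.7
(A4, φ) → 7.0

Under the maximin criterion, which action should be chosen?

Row minima: A1=5.5, A2=6.7, A3=5.6, A4=5.9
Best worst-case = 6.7 → A2.

A2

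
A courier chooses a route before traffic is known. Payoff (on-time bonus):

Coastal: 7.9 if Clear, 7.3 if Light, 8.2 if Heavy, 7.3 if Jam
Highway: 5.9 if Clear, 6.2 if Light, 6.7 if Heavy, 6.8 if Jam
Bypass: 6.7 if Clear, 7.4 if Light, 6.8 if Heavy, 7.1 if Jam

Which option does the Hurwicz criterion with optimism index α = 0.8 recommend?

Coastal: 0.8·8.2 + 0.2·7.3 = 8.02
Highway: 0.8·6.8 + 0.2·5.9 = 6.62
Bypass: 0.8·7.4 + 0.2·6.7 = 7.26
Highest Hurwicz score = 8.02 → Coastal.

Coastal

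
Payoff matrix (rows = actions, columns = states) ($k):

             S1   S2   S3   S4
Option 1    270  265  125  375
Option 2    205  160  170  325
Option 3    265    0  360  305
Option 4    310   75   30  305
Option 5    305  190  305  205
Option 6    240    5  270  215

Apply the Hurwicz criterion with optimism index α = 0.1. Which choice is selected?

Option 1: 0.1·375 + 0.9·125 = 150
Option 2: 0.1·325 + 0.9·160 = 176.5
Option 3: 0.1·360 + 0.9·0 = 36
Option 4: 0.1·310 + 0.9·30 = 58
Option 5: 0.1·305 + 0.9·190 = 201.5
Option 6: 0.1·270 + 0.9·5 = 31.5
Highest Hurwicz score = 201.5 → Option 5.

Option 5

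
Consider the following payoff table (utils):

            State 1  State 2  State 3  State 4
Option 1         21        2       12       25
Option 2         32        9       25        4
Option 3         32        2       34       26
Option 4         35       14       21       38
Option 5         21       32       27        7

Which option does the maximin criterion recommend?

Row minima: Option 1=2, Option 2=4, Option 3=2, Option 4=14, Option 5=7
Best worst-case = 14 → Option 4.

Option 4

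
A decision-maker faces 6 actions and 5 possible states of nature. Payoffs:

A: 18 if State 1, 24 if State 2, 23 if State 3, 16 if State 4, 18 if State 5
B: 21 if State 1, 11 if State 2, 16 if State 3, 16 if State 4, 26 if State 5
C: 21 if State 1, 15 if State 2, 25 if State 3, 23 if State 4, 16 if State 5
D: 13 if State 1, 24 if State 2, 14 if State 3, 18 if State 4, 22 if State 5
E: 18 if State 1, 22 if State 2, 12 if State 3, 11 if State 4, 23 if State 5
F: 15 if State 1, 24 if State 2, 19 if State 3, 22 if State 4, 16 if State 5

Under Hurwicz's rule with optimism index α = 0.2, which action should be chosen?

A

A: 0.2·24 + 0.8·16 = 17.6
B: 0.2·26 + 0.8·11 = 14
C: 0.2·25 + 0.8·15 = 17
D: 0.2·24 + 0.8·13 = 15.2
E: 0.2·23 + 0.8·11 = 13.4
F: 0.2·24 + 0.8·15 = 16.8
Highest Hurwicz score = 17.6 → A.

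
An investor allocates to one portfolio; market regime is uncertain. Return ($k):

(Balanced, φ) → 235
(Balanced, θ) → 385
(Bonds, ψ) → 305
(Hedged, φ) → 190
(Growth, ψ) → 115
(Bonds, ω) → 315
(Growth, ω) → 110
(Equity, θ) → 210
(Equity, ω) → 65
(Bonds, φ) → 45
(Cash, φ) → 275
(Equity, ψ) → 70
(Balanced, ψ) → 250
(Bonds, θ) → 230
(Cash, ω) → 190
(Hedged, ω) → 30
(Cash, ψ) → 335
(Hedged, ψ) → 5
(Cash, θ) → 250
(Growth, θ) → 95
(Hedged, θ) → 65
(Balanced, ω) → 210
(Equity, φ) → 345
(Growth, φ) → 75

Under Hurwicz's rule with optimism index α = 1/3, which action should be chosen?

Balanced: 1/3·385 + 2/3·210 = 805/3
Hedged: 1/3·190 + 2/3·5 = 200/3
Equity: 1/3·345 + 2/3·65 = 475/3
Bonds: 1/3·315 + 2/3·45 = 135
Cash: 1/3·335 + 2/3·190 = 715/3
Growth: 1/3·115 + 2/3·75 = 265/3
Highest Hurwicz score = 805/3 → Balanced.

Balanced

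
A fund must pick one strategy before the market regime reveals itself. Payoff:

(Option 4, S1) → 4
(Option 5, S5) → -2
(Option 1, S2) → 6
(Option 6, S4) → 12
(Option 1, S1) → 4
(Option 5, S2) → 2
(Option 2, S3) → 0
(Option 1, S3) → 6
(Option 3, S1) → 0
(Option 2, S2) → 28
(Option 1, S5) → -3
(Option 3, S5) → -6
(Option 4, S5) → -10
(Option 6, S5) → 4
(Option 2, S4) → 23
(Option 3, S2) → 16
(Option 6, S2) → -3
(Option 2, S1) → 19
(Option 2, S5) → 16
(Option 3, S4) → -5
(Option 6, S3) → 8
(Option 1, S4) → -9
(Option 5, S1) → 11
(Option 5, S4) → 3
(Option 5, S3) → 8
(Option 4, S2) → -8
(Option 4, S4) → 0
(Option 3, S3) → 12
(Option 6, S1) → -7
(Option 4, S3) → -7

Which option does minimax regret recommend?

Column bests: S1=19, S2=28, S3=12, S4=23, S5=16.
Option 1 regrets: 15, 22, 6, 32, 19 → max 32
Option 2 regrets: 0, 0, 12, 0, 0 → max 12
Option 3 regrets: 19, 12, 0, 28, 22 → max 28
Option 4 regrets: 15, 36, 19, 23, 26 → max 36
Option 5 regrets: 8, 26, 4, 20, 18 → max 26
Option 6 regrets: 26, 31, 4, 11, 12 → max 31
Smallest max regret = 12 → Option 2.

Option 2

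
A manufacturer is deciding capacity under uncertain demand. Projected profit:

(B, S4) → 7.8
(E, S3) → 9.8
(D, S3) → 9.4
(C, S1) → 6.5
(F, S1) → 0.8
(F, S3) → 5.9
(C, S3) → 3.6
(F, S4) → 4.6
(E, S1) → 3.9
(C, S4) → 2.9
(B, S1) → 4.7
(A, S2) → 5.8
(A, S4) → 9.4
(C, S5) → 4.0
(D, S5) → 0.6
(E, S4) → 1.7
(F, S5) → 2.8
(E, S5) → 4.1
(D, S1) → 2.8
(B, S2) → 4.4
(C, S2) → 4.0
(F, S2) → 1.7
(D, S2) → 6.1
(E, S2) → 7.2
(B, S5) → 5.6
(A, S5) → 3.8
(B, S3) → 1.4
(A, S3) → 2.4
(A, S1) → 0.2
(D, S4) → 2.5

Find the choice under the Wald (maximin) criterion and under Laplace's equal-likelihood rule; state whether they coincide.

maximin → C; laplace → E (disagree)

Row minima: A=0.2, B=1.4, C=2.9, D=0.6, E=1.7, F=0.8
Best worst-case = 2.9 → C.
Row averages: A=4.32, B=4.78, C=4.2, D=4.28, E=5.34, F=3.16
Highest average = 5.34 → E.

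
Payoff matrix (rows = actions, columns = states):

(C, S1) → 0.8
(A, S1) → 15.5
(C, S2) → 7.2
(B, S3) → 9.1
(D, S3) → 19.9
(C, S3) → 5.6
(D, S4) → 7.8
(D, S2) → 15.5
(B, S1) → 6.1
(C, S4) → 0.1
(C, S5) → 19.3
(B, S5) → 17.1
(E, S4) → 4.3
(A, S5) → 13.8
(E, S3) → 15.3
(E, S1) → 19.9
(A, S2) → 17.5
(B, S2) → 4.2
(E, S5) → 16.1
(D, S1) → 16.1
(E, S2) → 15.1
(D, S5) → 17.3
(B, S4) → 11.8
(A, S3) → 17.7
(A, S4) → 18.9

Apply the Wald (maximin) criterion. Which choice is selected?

A

Row minima: A=13.8, B=4.2, C=0.1, D=7.8, E=4.3
Best worst-case = 13.8 → A.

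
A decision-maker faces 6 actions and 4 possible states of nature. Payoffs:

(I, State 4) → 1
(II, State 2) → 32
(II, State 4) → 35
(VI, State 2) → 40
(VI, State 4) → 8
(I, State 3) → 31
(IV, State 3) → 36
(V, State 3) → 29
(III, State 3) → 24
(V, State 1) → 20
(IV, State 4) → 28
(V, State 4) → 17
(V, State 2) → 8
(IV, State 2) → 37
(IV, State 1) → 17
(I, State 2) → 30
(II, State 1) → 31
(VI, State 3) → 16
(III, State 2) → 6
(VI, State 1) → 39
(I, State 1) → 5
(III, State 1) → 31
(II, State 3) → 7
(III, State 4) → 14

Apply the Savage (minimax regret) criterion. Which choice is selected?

Column bests: State 1=39, State 2=40, State 3=36, State 4=35.
I regrets: 34, 10, 5, 34 → max 34
II regrets: 8, 8, 29, 0 → max 29
III regrets: 8, 34, 12, 21 → max 34
IV regrets: 22, 3, 0, 7 → max 22
V regrets: 19, 32, 7, 18 → max 32
VI regrets: 0, 0, 20, 27 → max 27
Smallest max regret = 22 → IV.

IV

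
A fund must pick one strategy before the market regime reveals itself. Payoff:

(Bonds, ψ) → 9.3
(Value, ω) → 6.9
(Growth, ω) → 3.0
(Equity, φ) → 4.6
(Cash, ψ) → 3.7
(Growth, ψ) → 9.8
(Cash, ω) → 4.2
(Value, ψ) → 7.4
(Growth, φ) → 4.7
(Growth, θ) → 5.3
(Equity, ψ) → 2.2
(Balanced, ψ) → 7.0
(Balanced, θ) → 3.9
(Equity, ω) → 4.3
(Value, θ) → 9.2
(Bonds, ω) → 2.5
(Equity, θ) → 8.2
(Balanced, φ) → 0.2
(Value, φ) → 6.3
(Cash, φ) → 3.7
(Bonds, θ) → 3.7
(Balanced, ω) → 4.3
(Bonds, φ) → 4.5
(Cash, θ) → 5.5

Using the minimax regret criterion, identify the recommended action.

Value

Column bests: θ=9.2, φ=6.3, ψ=9.8, ω=6.9.
Bonds regrets: 5.5, 1.8, 0.5, 4.4 → max 5.5
Equity regrets: 1.0, 1.7, 7.6, 2.6 → max 7.6
Cash regrets: 3.7, 2.6, 6.1, 2.7 → max 6.1
Growth regrets: 3.9, 1.6, 0.0, 3.9 → max 3.9
Balanced regrets: 5.3, 6.1, 2.8, 2.6 → max 6.1
Value regrets: 0.0, 0.0, 2.4, 0.0 → max 2.4
Smallest max regret = 2.4 → Value.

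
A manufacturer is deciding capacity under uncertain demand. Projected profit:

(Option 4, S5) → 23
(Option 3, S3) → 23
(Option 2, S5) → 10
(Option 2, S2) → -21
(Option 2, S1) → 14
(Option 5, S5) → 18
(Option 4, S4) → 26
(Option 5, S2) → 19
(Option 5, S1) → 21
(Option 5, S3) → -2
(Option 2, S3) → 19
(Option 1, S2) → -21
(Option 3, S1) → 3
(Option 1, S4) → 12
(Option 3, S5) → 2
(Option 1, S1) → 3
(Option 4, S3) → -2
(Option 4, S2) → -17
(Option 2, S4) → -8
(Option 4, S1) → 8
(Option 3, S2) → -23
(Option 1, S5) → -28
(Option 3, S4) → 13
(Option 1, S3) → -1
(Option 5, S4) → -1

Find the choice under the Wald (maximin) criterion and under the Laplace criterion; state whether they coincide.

maximin → Option 5; laplace → Option 5 (agree)

Row minima: Option 1=-28, Option 2=-21, Option 3=-23, Option 4=-17, Option 5=-2
Best worst-case = -2 → Option 5.
Row averages: Option 1=-7, Option 2=2.8, Option 3=3.6, Option 4=7.6, Option 5=11
Highest average = 11 → Option 5.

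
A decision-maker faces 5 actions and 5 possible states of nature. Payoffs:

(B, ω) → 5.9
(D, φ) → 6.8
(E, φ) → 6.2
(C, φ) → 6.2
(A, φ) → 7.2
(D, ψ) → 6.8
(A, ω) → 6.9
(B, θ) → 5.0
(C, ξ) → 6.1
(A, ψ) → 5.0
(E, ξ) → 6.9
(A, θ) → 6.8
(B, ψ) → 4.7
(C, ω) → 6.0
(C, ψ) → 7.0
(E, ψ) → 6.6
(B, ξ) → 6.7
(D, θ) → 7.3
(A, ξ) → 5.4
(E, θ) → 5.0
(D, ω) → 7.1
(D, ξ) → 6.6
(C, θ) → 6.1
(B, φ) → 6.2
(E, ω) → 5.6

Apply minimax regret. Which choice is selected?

Column bests: θ=7.3, φ=7.2, ψ=7.0, ω=7.1, ξ=6.9.
A regrets: 0.5, 0.0, 2.0, 0.2, 1.5 → max 2.0
B regrets: 2.3, 1.0, 2.3, 1.2, 0.2 → max 2.3
C regrets: 1.2, 1.0, 0.0, 1.1, 0.8 → max 1.2
D regrets: 0.0, 0.4, 0.2, 0.0, 0.3 → max 0.4
E regrets: 2.3, 1.0, 0.4, 1.5, 0.0 → max 2.3
Smallest max regret = 0.4 → D.

D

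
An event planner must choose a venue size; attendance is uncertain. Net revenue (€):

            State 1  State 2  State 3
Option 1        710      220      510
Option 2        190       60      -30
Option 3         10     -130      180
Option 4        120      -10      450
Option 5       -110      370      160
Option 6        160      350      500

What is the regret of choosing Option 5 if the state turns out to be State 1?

820

Best payoff under State 1 is 710.
Regret = 710 − (-110) = 820.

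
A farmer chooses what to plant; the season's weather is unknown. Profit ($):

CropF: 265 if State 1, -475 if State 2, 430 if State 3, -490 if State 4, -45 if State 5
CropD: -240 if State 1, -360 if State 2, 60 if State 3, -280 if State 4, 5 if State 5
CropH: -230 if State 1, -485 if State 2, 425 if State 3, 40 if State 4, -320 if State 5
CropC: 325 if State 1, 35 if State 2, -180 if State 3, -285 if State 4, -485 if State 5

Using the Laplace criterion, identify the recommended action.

Row averages: CropF=-63, CropD=-163, CropH=-114, CropC=-118
Highest average = -63 → CropF.

CropF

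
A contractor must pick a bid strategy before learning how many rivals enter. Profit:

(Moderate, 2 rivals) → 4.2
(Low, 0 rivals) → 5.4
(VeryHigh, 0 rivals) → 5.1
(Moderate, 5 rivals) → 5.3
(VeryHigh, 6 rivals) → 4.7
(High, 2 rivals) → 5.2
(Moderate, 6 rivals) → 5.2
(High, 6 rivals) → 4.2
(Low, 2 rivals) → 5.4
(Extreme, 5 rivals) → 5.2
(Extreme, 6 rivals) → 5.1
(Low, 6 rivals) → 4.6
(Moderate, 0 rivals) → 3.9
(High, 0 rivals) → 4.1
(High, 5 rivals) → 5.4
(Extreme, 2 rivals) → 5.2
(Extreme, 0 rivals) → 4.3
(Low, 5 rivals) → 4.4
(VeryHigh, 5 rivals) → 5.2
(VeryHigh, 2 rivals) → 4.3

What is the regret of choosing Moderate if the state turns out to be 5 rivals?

0.1

Best payoff under 5 rivals is 5.4.
Regret = 5.4 − 5.3 = 0.1.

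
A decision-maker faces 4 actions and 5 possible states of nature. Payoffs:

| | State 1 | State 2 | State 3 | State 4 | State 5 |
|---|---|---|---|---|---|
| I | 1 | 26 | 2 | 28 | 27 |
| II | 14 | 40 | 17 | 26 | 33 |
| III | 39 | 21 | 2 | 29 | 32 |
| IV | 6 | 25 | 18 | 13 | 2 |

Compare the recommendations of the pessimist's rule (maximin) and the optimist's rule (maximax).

Row minima: I=1, II=14, III=2, IV=2
Best worst-case = 14 → II.
Row maxima: I=28, II=40, III=39, IV=25
Best best-case = 40 → II.

maximin → II; maximax → II (agree)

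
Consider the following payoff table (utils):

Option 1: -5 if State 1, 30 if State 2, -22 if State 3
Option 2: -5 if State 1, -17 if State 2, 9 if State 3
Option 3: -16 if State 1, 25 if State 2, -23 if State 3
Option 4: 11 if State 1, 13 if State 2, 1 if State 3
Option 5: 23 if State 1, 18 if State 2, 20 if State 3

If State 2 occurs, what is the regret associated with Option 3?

Best payoff under State 2 is 30.
Regret = 30 − 25 = 5.

5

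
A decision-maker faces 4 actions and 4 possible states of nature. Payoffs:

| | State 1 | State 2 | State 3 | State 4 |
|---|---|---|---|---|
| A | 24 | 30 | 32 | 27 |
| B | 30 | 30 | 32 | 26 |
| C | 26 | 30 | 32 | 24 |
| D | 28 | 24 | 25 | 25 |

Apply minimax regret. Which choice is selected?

B

Column bests: State 1=30, State 2=30, State 3=32, State 4=27.
A regrets: 6, 0, 0, 0 → max 6
B regrets: 0, 0, 0, 1 → max 1
C regrets: 4, 0, 0, 3 → max 4
D regrets: 2, 6, 7, 2 → max 7
Smallest max regret = 1 → B.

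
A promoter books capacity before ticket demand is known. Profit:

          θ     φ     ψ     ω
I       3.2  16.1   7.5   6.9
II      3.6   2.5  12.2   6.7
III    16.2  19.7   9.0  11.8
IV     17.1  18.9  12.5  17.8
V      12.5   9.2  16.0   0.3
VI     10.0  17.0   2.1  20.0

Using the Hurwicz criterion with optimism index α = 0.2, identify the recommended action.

IV

I: 0.2·16.1 + 0.8·3.2 = 5.78
II: 0.2·12.2 + 0.8·2.5 = 4.44
III: 0.2·19.7 + 0.8·9.0 = 11.14
IV: 0.2·18.9 + 0.8·12.5 = 13.78
V: 0.2·16.0 + 0.8·0.3 = 3.44
VI: 0.2·20.0 + 0.8·2.1 = 5.68
Highest Hurwicz score = 13.78 → IV.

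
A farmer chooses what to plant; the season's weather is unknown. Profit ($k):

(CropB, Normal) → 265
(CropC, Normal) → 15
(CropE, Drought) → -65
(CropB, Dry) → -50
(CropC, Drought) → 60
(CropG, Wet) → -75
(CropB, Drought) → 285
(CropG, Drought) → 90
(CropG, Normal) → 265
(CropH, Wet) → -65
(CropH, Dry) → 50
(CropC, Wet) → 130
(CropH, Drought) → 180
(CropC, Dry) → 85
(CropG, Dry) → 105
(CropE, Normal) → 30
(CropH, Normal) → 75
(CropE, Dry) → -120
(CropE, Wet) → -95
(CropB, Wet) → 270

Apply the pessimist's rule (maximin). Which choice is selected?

Row minima: CropB=-50, CropG=-75, CropC=15, CropE=-120, CropH=-65
Best worst-case = 15 → CropC.

CropC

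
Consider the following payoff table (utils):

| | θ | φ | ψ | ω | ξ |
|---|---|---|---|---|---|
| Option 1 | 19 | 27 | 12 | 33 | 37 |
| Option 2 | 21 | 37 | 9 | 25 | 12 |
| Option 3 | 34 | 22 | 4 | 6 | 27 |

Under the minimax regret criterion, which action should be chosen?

Option 1

Column bests: θ=34, φ=37, ψ=12, ω=33, ξ=37.
Option 1 regrets: 15, 10, 0, 0, 0 → max 15
Option 2 regrets: 13, 0, 3, 8, 25 → max 25
Option 3 regrets: 0, 15, 8, 27, 10 → max 27
Smallest max regret = 15 → Option 1.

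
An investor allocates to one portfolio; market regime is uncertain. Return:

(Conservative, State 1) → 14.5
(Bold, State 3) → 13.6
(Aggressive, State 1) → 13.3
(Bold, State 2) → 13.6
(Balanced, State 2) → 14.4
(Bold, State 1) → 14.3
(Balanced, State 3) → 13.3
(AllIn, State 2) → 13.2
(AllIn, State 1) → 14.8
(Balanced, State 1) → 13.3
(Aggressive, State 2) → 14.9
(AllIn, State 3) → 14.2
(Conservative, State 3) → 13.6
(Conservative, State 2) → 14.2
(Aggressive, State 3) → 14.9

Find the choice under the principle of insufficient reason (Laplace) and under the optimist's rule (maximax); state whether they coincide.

Row averages: Conservative=14.1, Balanced=41/3, Aggressive=431/30, Bold=83/6, AllIn=211/15
Highest average = 431/30 → Aggressive.
Row maxima: Conservative=14.5, Balanced=14.4, Aggressive=14.9, Bold=14.3, AllIn=14.8
Best best-case = 14.9 → Aggressive.

laplace → Aggressive; maximax → Aggressive (agree)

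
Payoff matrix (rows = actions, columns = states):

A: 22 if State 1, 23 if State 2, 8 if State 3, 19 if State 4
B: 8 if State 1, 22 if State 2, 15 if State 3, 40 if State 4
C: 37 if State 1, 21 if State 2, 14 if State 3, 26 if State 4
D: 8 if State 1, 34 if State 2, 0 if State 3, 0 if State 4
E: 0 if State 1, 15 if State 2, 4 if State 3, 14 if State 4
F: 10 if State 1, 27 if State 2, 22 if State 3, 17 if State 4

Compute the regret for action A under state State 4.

21

Best payoff under State 4 is 40.
Regret = 40 − 19 = 21.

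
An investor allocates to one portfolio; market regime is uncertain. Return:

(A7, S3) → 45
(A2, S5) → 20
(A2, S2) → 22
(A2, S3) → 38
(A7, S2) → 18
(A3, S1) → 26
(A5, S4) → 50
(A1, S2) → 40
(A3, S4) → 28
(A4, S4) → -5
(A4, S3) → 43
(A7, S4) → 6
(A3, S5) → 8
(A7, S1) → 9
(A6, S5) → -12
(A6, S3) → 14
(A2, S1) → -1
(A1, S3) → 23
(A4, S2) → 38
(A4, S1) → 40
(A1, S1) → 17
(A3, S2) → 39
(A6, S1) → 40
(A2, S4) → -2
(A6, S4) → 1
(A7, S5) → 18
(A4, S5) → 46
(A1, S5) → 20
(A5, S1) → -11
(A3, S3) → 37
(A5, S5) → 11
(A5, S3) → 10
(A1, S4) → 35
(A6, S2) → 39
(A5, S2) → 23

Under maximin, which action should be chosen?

A1

Row minima: A1=17, A2=-2, A3=8, A4=-5, A5=-11, A6=-12, A7=6
Best worst-case = 17 → A1.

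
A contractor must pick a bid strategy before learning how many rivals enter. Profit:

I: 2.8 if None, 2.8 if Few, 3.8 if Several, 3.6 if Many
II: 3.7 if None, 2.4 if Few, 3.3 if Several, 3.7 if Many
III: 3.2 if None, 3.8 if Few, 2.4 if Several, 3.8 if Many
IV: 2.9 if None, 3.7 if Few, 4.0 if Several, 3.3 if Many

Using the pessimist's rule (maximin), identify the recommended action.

Row minima: I=2.8, II=2.4, III=2.4, IV=2.9
Best worst-case = 2.9 → IV.

IV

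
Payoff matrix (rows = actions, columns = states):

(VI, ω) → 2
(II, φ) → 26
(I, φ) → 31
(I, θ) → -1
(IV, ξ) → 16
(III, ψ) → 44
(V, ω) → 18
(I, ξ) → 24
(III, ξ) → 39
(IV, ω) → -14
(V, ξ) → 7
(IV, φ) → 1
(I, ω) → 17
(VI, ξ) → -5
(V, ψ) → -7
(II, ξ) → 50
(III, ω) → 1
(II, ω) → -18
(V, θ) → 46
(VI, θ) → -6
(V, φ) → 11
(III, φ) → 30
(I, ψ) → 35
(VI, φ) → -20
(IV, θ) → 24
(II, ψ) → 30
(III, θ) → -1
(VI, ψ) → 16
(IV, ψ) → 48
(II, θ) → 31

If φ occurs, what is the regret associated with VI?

51

Best payoff under φ is 31.
Regret = 31 − (-20) = 51.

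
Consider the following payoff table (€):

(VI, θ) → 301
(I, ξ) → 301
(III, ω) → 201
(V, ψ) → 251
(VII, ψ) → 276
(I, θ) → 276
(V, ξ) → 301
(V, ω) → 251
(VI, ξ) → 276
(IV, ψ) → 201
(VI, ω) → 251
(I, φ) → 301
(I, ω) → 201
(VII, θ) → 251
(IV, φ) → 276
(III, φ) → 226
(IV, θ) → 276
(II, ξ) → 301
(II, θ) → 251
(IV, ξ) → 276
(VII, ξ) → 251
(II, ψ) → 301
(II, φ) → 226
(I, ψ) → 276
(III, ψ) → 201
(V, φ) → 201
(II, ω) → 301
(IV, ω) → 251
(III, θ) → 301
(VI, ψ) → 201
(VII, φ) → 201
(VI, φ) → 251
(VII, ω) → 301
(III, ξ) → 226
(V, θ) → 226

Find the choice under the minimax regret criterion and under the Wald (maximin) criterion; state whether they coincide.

Column bests: θ=301, φ=301, ψ=301, ω=301, ξ=301.
I regrets: 25, 0, 25, 100, 0 → max 100
II regrets: 50, 75, 0, 0, 0 → max 75
III regrets: 0, 75, 100, 100, 75 → max 100
IV regrets: 25, 25, 100, 50, 25 → max 100
V regrets: 75, 100, 50, 50, 0 → max 100
VI regrets: 0, 50, 100, 50, 25 → max 100
VII regrets: 50, 100, 25, 0, 50 → max 100
Smallest max regret = 75 → II.
Row minima: I=201, II=226, III=201, IV=201, V=201, VI=201, VII=201
Best worst-case = 226 → II.

minimax regret → II; maximin → II (agree)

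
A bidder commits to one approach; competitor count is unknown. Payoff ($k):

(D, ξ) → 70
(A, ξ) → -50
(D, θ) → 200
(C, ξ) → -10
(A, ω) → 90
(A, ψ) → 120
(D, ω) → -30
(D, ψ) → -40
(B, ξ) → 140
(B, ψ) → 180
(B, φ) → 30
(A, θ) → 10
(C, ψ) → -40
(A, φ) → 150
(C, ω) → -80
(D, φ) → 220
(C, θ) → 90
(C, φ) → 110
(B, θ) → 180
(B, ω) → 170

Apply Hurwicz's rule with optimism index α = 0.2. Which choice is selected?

B

A: 0.2·150 + 0.8·(-50) = -10
B: 0.2·180 + 0.8·30 = 60
C: 0.2·110 + 0.8·(-80) = -42
D: 0.2·220 + 0.8·(-40) = 12
Highest Hurwicz score = 60 → B.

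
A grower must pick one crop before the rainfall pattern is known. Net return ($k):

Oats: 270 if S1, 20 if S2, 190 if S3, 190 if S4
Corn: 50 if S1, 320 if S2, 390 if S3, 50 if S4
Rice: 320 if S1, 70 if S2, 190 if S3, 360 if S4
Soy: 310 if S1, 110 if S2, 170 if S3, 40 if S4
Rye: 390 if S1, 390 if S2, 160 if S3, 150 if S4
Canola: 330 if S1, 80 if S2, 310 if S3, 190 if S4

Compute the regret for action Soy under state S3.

220

Best payoff under S3 is 390.
Regret = 390 − 170 = 220.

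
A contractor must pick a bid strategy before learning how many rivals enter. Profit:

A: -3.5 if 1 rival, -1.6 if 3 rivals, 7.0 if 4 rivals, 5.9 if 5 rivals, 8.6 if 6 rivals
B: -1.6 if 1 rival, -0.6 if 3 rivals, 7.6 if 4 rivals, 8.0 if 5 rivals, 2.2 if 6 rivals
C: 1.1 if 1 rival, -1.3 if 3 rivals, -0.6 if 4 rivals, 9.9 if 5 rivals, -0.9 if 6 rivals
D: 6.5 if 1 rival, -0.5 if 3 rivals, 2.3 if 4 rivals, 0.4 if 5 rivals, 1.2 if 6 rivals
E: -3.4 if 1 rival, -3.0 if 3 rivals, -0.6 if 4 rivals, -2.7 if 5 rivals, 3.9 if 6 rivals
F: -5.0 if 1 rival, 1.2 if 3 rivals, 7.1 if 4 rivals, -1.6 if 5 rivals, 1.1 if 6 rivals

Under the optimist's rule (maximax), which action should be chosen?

C

Row maxima: A=8.6, B=8.0, C=9.9, D=6.5, E=3.9, F=7.1
Best best-case = 9.9 → C.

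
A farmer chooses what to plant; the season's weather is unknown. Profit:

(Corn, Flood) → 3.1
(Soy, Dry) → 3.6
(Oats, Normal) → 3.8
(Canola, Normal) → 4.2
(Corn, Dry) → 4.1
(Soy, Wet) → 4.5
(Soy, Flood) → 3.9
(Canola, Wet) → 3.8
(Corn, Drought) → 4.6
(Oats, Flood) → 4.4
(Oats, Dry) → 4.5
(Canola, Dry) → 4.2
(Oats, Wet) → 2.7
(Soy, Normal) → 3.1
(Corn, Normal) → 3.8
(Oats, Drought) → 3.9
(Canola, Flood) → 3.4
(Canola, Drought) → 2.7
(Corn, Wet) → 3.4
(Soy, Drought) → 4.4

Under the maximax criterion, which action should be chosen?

Row maxima: Corn=4.6, Canola=4.2, Oats=4.5, Soy=4.5
Best best-case = 4.6 → Corn.

Corn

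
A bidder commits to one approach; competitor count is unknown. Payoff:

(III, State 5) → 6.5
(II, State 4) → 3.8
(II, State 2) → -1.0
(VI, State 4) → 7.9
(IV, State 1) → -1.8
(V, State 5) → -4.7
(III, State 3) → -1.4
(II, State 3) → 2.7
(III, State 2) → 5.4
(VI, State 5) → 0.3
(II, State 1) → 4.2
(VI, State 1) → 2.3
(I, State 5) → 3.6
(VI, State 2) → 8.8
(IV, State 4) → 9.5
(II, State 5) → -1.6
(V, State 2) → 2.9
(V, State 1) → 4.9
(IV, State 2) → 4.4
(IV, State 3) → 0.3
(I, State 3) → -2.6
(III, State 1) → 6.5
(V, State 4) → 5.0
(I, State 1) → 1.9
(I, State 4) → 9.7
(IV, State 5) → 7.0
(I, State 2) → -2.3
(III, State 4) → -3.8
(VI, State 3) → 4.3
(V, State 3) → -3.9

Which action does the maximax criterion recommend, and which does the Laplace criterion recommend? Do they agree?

maximax → I; laplace → VI (disagree)

Row maxima: I=9.7, II=4.2, III=6.5, IV=9.5, V=5.0, VI=8.8
Best best-case = 9.7 → I.
Row averages: I=2.06, II=1.62, III=2.64, IV=3.88, V=0.84, VI=4.72
Highest average = 4.72 → VI.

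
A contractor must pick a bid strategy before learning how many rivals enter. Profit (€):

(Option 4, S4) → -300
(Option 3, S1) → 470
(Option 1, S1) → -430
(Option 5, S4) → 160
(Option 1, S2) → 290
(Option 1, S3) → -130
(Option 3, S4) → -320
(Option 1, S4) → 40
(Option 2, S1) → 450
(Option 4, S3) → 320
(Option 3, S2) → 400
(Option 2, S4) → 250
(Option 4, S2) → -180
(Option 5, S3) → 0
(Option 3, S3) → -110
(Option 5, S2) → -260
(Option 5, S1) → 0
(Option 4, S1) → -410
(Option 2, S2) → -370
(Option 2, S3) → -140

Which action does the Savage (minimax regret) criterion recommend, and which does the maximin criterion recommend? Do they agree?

minimax regret → Option 3; maximin → Option 5 (disagree)

Column bests: S1=470, S2=400, S3=320, S4=250.
Option 1 regrets: 900, 110, 450, 210 → max 900
Option 2 regrets: 20, 770, 460, 0 → max 770
Option 3 regrets: 0, 0, 430, 570 → max 570
Option 4 regrets: 880, 580, 0, 550 → max 880
Option 5 regrets: 470, 660, 320, 90 → max 660
Smallest max regret = 570 → Option 3.
Row minima: Option 1=-430, Option 2=-370, Option 3=-320, Option 4=-410, Option 5=-260
Best worst-case = -260 → Option 5.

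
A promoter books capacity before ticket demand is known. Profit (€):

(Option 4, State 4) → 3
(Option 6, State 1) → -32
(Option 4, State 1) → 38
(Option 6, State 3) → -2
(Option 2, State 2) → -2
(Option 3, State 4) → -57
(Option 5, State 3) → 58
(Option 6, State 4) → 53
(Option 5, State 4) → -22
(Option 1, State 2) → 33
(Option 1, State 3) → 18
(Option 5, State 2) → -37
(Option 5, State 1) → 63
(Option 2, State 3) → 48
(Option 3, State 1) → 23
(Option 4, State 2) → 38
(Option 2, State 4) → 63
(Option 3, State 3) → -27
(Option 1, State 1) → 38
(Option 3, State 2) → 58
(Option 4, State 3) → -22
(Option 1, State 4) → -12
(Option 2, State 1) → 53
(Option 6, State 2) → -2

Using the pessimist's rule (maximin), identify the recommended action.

Option 2

Row minima: Option 1=-12, Option 2=-2, Option 3=-57, Option 4=-22, Option 5=-37, Option 6=-32
Best worst-case = -2 → Option 2.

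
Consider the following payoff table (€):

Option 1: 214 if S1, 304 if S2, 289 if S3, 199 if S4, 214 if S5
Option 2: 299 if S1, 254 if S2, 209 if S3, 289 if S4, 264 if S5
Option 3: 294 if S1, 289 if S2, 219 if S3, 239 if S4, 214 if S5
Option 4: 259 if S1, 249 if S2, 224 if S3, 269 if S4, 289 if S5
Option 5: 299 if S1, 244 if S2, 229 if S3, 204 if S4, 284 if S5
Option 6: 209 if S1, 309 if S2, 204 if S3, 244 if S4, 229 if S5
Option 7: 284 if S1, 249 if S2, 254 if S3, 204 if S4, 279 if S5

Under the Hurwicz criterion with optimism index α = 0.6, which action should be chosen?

Option 1: 0.6·304 + 0.4·199 = 262
Option 2: 0.6·299 + 0.4·209 = 263
Option 3: 0.6·294 + 0.4·214 = 262
Option 4: 0.6·289 + 0.4·224 = 263
Option 5: 0.6·299 + 0.4·204 = 261
Option 6: 0.6·309 + 0.4·204 = 267
Option 7: 0.6·284 + 0.4·204 = 252
Highest Hurwicz score = 267 → Option 6.

Option 6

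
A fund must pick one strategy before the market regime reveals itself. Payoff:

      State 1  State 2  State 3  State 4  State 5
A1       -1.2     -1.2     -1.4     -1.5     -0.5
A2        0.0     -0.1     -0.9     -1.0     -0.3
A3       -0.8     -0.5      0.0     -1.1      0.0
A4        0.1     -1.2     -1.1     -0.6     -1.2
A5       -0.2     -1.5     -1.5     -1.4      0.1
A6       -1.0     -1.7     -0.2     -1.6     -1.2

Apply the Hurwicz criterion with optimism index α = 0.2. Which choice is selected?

A2

A1: 0.2·(-0.5) + 0.8·(-1.5) = -1.3
A2: 0.2·0.0 + 0.8·(-1.0) = -0.8
A3: 0.2·0.0 + 0.8·(-1.1) = -0.88
A4: 0.2·0.1 + 0.8·(-1.2) = -0.94
A5: 0.2·0.1 + 0.8·(-1.5) = -1.18
A6: 0.2·(-0.2) + 0.8·(-1.7) = -1.4
Highest Hurwicz score = -0.8 → A2.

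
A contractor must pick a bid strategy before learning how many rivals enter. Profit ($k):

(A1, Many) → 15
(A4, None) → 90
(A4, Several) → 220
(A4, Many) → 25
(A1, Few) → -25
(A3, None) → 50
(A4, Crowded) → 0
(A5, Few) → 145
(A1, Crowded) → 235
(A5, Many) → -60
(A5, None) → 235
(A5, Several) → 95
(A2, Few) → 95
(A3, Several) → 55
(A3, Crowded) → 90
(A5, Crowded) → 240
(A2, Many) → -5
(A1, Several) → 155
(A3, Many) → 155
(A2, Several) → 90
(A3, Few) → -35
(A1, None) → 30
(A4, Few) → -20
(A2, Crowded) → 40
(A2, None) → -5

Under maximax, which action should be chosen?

A5

Row maxima: A1=235, A2=95, A3=155, A4=220, A5=240
Best best-case = 240 → A5.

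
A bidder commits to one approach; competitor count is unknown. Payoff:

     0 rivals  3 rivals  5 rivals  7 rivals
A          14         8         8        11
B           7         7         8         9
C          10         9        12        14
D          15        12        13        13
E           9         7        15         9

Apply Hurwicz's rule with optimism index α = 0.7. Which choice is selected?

A: 0.7·14 + 0.3·8 = 12.2
B: 0.7·9 + 0.3·7 = 8.4
C: 0.7·14 + 0.3·9 = 12.5
D: 0.7·15 + 0.3·12 = 14.1
E: 0.7·15 + 0.3·7 = 12.6
Highest Hurwicz score = 14.1 → D.

D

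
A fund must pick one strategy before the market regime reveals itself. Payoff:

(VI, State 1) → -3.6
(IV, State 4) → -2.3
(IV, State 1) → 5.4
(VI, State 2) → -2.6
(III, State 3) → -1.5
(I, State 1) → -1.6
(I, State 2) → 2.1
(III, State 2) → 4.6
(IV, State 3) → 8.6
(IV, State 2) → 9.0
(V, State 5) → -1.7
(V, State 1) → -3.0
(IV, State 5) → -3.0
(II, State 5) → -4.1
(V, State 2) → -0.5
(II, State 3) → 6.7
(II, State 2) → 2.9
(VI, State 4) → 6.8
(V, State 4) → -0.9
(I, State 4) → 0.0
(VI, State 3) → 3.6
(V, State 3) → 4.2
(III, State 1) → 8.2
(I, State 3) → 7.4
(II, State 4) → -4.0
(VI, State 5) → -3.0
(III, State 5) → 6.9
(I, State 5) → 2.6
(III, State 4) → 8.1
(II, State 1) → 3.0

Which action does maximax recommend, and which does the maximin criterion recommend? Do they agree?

maximax → IV; maximin → III (disagree)

Row maxima: I=7.4, II=6.7, III=8.2, IV=9.0, V=4.2, VI=6.8
Best best-case = 9.0 → IV.
Row minima: I=-1.6, II=-4.1, III=-1.5, IV=-3.0, V=-3.0, VI=-3.6
Best worst-case = -1.5 → III.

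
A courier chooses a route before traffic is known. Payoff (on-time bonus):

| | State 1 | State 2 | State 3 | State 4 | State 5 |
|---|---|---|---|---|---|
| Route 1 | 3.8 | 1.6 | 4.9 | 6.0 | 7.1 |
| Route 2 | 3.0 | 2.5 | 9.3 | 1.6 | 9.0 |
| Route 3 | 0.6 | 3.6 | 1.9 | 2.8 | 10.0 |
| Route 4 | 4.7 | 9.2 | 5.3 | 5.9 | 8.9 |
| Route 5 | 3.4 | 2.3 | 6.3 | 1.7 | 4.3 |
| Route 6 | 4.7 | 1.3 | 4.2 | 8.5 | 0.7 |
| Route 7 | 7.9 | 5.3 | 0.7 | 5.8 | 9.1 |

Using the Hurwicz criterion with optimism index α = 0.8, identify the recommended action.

Route 4

Route 1: 0.8·7.1 + 0.2·1.6 = 6
Route 2: 0.8·9.3 + 0.2·1.6 = 7.76
Route 3: 0.8·10.0 + 0.2·0.6 = 8.12
Route 4: 0.8·9.2 + 0.2·4.7 = 8.3
Route 5: 0.8·6.3 + 0.2·1.7 = 5.38
Route 6: 0.8·8.5 + 0.2·0.7 = 6.94
Route 7: 0.8·9.1 + 0.2·0.7 = 7.42
Highest Hurwicz score = 8.3 → Route 4.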